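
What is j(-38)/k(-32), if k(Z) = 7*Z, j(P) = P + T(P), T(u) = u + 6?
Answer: 5/16 ≈ 0.31250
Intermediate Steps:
T(u) = 6 + u
j(P) = 6 + 2*P (j(P) = P + (6 + P) = 6 + 2*P)
j(-38)/k(-32) = (6 + 2*(-38))/((7*(-32))) = (6 - 76)/(-224) = -70*(-1/224) = 5/16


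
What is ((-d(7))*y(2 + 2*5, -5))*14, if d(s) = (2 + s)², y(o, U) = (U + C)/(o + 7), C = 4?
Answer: 1134/19 ≈ 59.684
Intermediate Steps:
y(o, U) = (4 + U)/(7 + o) (y(o, U) = (U + 4)/(o + 7) = (4 + U)/(7 + o))
((-d(7))*y(2 + 2*5, -5))*14 = ((-(2 + 7)²)*((4 - 5)/(7 + (2 + 2*5))))*14 = ((-1*9²)*(-1/(7 + (2 + 10))))*14 = ((-1*81)*(-1/(7 + 12)))*14 = -81*(-1)/19*14 = -81*(-1/19)*14 = (81/19)*14 = 1134/19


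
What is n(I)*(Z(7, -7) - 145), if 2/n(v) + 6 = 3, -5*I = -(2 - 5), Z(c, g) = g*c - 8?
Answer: 404/3 ≈ 134.67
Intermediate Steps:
Z(c, g) = -8 + c*g (Z(c, g) = c*g - 8 = -8 + c*g)
I = -3/5 (I = -(-1)*(2 - 5)/5 = -(-1)*(-3)/5 = -1/5*3 = -3/5 ≈ -0.60000)
n(v) = -2/3 (n(v) = 2/(-6 + 3) = 2/(-3) = 2*(-1/3) = -2/3)
n(I)*(Z(7, -7) - 145) = -2*((-8 + 7*(-7)) - 145)/3 = -2*((-8 - 49) - 145)/3 = -2*(-57 - 145)/3 = -2/3*(-202) = 404/3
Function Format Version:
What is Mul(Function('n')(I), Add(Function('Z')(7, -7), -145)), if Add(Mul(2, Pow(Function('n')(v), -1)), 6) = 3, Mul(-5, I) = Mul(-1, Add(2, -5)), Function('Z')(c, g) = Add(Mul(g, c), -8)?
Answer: Rational(404, 3) ≈ 134.67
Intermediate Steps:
Function('Z')(c, g) = Add(-8, Mul(c, g)) (Function('Z')(c, g) = Add(Mul(c, g), -8) = Add(-8, Mul(c, g)))
I = Rational(-3, 5) (I = Mul(Rational(-1, 5), Mul(-1, Add(2, -5))) = Mul(Rational(-1, 5), Mul(-1, -3)) = Mul(Rational(-1, 5), 3) = Rational(-3, 5) ≈ -0.60000)
Function('n')(v) = Rational(-2, 3) (Function('n')(v) = Mul(2, Pow(Add(-6, 3), -1)) = Mul(2, Pow(-3, -1)) = Mul(2, Rational(-1, 3)) = Rational(-2, 3))
Mul(Function('n')(I), Add(Function('Z')(7, -7), -145)) = Mul(Rational(-2, 3), Add(Add(-8, Mul(7, -7)), -145)) = Mul(Rational(-2, 3), Add(Add(-8, -49), -145)) = Mul(Rational(-2, 3), Add(-57, -145)) = Mul(Rational(-2, 3), -202) = Rational(404, 3)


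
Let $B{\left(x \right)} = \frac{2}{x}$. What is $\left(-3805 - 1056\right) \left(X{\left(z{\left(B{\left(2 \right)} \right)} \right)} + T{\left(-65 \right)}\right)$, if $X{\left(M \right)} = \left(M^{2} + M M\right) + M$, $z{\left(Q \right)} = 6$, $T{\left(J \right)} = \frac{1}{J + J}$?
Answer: $- \frac{49285679}{130} \approx -3.7912 \cdot 10^{5}$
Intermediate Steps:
$T{\left(J \right)} = \frac{1}{2 J}$
$X{\left(M \right)} = M + 2 M^{2}$ ($X{\left(M \right)} = \left(M^{2} + M^{2}\right) + M = 2 M^{2} + M = M + 2 M^{2}$)
$\left(-3805 - 1056\right) \left(X{\left(z{\left(B{\left(2 \right)} \right)} \right)} + T{\left(-65 \right)}\right) = \left(-3805 - 1056\right) \left(6 \left(1 + 2 \cdot 6\right) + \frac{1}{2 \left(-65\right)}\right) = - 4861 \left(6 \left(1 + 12\right) + \frac{1}{2} \left(- \frac{1}{65}\right)\right) = - 4861 \left(6 \cdot 13 - \frac{1}{130}\right) = - 4861 \left(78 - \frac{1}{130}\right) = \left(-4861\right) \frac{10139}{130} = - \frac{49285679}{130}$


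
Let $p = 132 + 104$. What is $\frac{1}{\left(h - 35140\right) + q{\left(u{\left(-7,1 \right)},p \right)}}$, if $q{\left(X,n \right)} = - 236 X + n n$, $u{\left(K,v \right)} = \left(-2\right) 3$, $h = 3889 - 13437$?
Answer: $\frac{1}{12424} \approx 8.0489 \cdot 10^{-5}$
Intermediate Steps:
$h = -9548$
$p = 236$
$u{\left(K,v \right)} = -6$
$q{\left(X,n \right)} = n^{2} - 236 X$ ($q{\left(X,n \right)} = - 236 X + n^{2} = n^{2} - 236 X$)
$\frac{1}{\left(h - 35140\right) + q{\left(u{\left(-7,1 \right)},p \right)}} = \frac{1}{\left(-9548 - 35140\right) - \left(-1416 - 236^{2}\right)} = \frac{1}{\left(-9548 - 35140\right) + \left(55696 + 1416\right)} = \frac{1}{-44688 + 57112} = \frac{1}{12424}$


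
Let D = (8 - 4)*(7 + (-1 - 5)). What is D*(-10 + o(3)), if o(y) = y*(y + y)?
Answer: 32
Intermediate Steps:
D = 4 (D = 4*(7 - 6) = 4*1 = 4)
o(y) = 2*y² (o(y) = y*(2*y) = 2*y²)
D*(-10 + o(3)) = 4*(-10 + 2*3²) = 4*(-10 + 2*9) = 4*(-10 + 18) = 4*8 = 32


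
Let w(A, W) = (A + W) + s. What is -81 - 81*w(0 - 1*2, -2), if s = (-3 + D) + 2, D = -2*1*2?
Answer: 648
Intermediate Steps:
D = -4 (D = -2*2 = -4)
s = -5 (s = (-3 - 4) + 2 = -7 + 2 = -5)
w(A, W) = -5 + A + W (w(A, W) = (A + W) - 5 = -5 + A + W)
-81 - 81*w(0 - 1*2, -2) = -81 - 81*(-5 + (0 - 1*2) - 2) = -81 - 81*(-5 + (0 - 2) - 2) = -81 - 81*(-5 - 2 - 2) = -81 - 81*(-9) = -81 + 729 = 648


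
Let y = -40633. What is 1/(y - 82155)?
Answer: -1/122788 ≈ -8.1441e-6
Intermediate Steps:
1/(y - 82155) = 1/(-40633 - 82155) = 1/(-122788) = -1/122788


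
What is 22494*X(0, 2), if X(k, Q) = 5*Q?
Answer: 224940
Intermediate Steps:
22494*X(0, 2) = 22494*(5*2) = 22494*10 = 224940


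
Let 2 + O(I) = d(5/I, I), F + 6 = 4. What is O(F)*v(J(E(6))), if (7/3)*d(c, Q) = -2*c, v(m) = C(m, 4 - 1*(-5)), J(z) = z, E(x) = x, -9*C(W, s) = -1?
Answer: 1/63 ≈ 0.015873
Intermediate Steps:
C(W, s) = 1/9 (C(W, s) = -1/9*(-1) = 1/9)
F = -2 (F = -6 + 4 = -2)
v(m) = 1/9
d(c, Q) = -6*c/7 (d(c, Q) = 3*(-2*c)/7 = -6*c/7)
O(I) = -2 - 30/(7*I)
O(F)*v(J(E(6))) = (-2 - 30/7/(-2))*(1/9) = (-2 - 30/7*(-1/2))*(1/9) = (-2 + 15/7)*(1/9) = (1/7)*(1/9) = 1/63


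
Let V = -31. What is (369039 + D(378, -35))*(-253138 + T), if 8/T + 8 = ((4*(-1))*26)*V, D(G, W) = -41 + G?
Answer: -18794123294800/201 ≈ -9.3503e+10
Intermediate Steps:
T = 1/402 (T = 8/(-8 + ((4*(-1))*26)*(-31)) = 8/(-8 - 4*26*(-31)) = 8/(-8 - 104*(-31)) = 8/(-8 + 3224) = 8/3216 = 8*(1/3216) = 1/402 ≈ 0.0024876)
(369039 + D(378, -35))*(-253138 + T) = (369039 + (-41 + 378))*(-253138 + 1/402) = (369039 + 337)*(-101761475/402) = 369376*(-101761475/402) = -18794123294800/201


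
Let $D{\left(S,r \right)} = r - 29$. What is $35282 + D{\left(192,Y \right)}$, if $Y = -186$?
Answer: $35067$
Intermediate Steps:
$D{\left(S,r \right)} = -29 + r$ ($D{\left(S,r \right)} = r - 29 = -29 + r$)
$35282 + D{\left(192,Y \right)} = 35282 - 215 = 35067$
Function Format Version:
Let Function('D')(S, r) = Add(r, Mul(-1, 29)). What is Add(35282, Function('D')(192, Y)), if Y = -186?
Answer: 35067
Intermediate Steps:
Function('D')(S, r) = Add(-29, r) (Function('D')(S, r) = Add(r, -29) = Add(-29, r))
Add(35282, Function('D')(192, Y)) = Add(35282, Add(-29, -186)) = Add(35282, -215) = 35067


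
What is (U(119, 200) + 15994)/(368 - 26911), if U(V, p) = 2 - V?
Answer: -15877/26543 ≈ -0.59816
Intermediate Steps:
(U(119, 200) + 15994)/(368 - 26911) = ((2 - 1*119) + 15994)/(368 - 26911) = ((2 - 119) + 15994)/(-26543) = (-117 + 15994)*(-1/26543) = 15877*(-1/26543) = -15877/26543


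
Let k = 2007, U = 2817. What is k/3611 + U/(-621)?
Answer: -43120/10833 ≈ -3.9804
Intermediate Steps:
k/3611 + U/(-621) = 2007/3611 + 2817/(-621) = 2007*(1/3611) + 2817*(-1/621) = 2007/3611 - 313/69 = -43120/10833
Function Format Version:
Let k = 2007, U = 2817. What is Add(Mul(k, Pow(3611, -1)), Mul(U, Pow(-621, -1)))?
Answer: Rational(-43120, 10833) ≈ -3.9804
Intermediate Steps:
Add(Mul(k, Pow(3611, -1)), Mul(U, Pow(-621, -1))) = Add(Mul(2007, Pow(3611, -1)), Mul(2817, Pow(-621, -1))) = Add(Mul(2007, Rational(1, 3611)), Mul(2817, Rational(-1, 621))) = Add(Rational(2007, 3611), Rational(-313, 69)) = Rational(-43120, 10833)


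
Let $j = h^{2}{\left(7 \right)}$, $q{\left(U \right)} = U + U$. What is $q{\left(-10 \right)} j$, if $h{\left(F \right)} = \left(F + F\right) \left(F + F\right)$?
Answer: $-768320$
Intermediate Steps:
$h{\left(F \right)} = 4 F^{2}$ ($h{\left(F \right)} = 2 F 2 F = 4 F^{2}$)
$q{\left(U \right)} = 2 U$
$j = 38416$ ($j = \left(4 \cdot 7^{2}\right)^{2} = \left(4 \cdot 49\right)^{2} = 196^{2} = 38416$)
$q{\left(-10 \right)} j = 2 \left(-10\right) 38416 = \left(-20\right) 38416 = -768320$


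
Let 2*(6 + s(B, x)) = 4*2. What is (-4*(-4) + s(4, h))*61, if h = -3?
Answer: 854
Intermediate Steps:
s(B, x) = -2 (s(B, x) = -6 + (4*2)/2 = -6 + (½)*8 = -6 + 4 = -2)
(-4*(-4) + s(4, h))*61 = (-4*(-4) - 2)*61 = (16 - 2)*61 = 14*61 = 854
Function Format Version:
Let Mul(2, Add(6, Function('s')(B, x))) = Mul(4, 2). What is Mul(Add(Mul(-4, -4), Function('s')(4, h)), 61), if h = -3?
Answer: 854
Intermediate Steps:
Function('s')(B, x) = -2 (Function('s')(B, x) = Add(-6, Mul(Rational(1, 2), Mul(4, 2))) = Add(-6, Mul(Rational(1, 2), 8)) = Add(-6, 4) = -2)
Mul(Add(Mul(-4, -4), Function('s')(4, h)), 61) = Mul(Add(Mul(-4, -4), -2), 61) = Mul(Add(16, -2), 61) = Mul(14, 61) = 854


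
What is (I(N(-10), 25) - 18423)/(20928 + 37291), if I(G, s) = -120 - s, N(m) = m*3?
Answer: -18568/58219 ≈ -0.31893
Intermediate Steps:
N(m) = 3*m
(I(N(-10), 25) - 18423)/(20928 + 37291) = ((-120 - 1*25) - 18423)/(20928 + 37291) = ((-120 - 25) - 18423)/58219 = (-145 - 18423)*(1/58219) = -18568*1/58219 = -18568/58219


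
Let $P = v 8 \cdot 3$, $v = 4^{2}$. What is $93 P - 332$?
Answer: $35380$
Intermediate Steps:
$v = 16$
$P = 384$ ($P = 16 \cdot 8 \cdot 3 = 128 \cdot 3 = 384$)
$93 P - 332 = 93 \cdot 384 - 332 = 35712 - 332 = 35380$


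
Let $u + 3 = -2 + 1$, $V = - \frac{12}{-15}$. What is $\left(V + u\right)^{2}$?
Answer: $\frac{256}{25} \approx 10.24$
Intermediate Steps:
$V = \frac{4}{5}$ ($V = \left(-12\right) \left(- \frac{1}{15}\right) = \frac{4}{5} \approx 0.8$)
$u = -4$ ($u = -3 + \left(-2 + 1\right) = -3 - 1 = -4$)
$\left(V + u\right)^{2} = \left(\frac{4}{5} - 4\right)^{2} = \left(- \frac{16}{5}\right)^{2} = \frac{256}{25}$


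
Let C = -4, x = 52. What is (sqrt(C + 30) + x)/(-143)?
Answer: -4/11 - sqrt(26)/143 ≈ -0.39929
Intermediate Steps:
(sqrt(C + 30) + x)/(-143) = (sqrt(-4 + 30) + 52)/(-143) = -(sqrt(26) + 52)/143 = -(52 + sqrt(26))/143 = -4/11 - sqrt(26)/143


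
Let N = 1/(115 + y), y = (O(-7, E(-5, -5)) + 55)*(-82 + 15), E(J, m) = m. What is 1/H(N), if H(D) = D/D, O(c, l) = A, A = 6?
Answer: 1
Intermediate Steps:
O(c, l) = 6
y = -4087 (y = (6 + 55)*(-82 + 15) = 61*(-67) = -4087)
N = -1/3972 (N = 1/(115 - 4087) = 1/(-3972) = -1/3972 ≈ -0.00025176)
H(D) = 1
1/H(N) = 1/1 = 1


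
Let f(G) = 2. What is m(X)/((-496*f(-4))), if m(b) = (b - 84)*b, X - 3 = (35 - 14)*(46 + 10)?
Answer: -1291005/992 ≈ -1301.4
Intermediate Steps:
X = 1179 (X = 3 + (35 - 14)*(46 + 10) = 3 + 21*56 = 3 + 1176 = 1179)
m(b) = b*(-84 + b) (m(b) = (-84 + b)*b = b*(-84 + b))
m(X)/((-496*f(-4))) = (1179*(-84 + 1179))/((-496*2)) = (1179*1095)/(-992) = 1291005*(-1/992) = -1291005/992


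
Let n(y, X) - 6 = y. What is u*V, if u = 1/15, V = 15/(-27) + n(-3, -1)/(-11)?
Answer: -82/1485 ≈ -0.055219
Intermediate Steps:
n(y, X) = 6 + y
V = -82/99 (V = 15/(-27) + (6 - 3)/(-11) = 15*(-1/27) + 3*(-1/11) = -5/9 - 3/11 = -82/99 ≈ -0.82828)
u = 1/15 ≈ 0.066667
u*V = (1/15)*(-82/99) = -82/1485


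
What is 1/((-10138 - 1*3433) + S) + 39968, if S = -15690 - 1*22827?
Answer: 2081853183/52088 ≈ 39968.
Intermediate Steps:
S = -38517 (S = -15690 - 22827 = -38517)
1/((-10138 - 1*3433) + S) + 39968 = 1/((-10138 - 1*3433) - 38517) + 39968 = 1/((-10138 - 3433) - 38517) + 39968 = 1/(-13571 - 38517) + 39968 = 1/(-52088) + 39968 = -1/52088 + 39968 = 2081853183/52088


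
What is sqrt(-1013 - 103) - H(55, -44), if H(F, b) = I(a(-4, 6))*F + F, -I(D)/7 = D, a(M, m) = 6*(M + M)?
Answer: -18535 + 6*I*sqrt(31) ≈ -18535.0 + 33.407*I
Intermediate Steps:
a(M, m) = 12*M (a(M, m) = 6*(2*M) = 12*M)
I(D) = -7*D
H(F, b) = 337*F (H(F, b) = (-84*(-4))*F + F = (-7*(-48))*F + F = 336*F + F = 337*F)
sqrt(-1013 - 103) - H(55, -44) = sqrt(-1013 - 103) - 337*55 = sqrt(-1116) - 1*18535 = 6*I*sqrt(31) - 18535 = -18535 + 6*I*sqrt(31)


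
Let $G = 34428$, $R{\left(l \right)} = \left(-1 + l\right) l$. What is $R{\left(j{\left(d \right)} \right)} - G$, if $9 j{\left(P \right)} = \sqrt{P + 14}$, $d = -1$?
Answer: $- \frac{2788655}{81} - \frac{\sqrt{13}}{9} \approx -34428.0$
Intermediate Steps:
$j{\left(P \right)} = \frac{\sqrt{14 + P}}{9}$ ($j{\left(P \right)} = \frac{\sqrt{P + 14}}{9} = \frac{\sqrt{14 + P}}{9}$)
$R{\left(l \right)} = l \left(-1 + l\right)$
$R{\left(j{\left(d \right)} \right)} - G = \frac{\sqrt{14 - 1}}{9} \left(-1 + \frac{\sqrt{14 - 1}}{9}\right) - 34428 = \frac{\sqrt{13}}{9} \left(-1 + \frac{\sqrt{13}}{9}\right) - 34428 = \frac{\sqrt{13} \left(-1 + \frac{\sqrt{13}}{9}\right)}{9} - 34428 = -34428 + \frac{\sqrt{13} \left(-1 + \frac{\sqrt{13}}{9}\right)}{9}$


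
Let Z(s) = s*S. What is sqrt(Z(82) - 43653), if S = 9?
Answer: I*sqrt(42915) ≈ 207.16*I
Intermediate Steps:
Z(s) = 9*s (Z(s) = s*9 = 9*s)
sqrt(Z(82) - 43653) = sqrt(9*82 - 43653) = sqrt(738 - 43653) = sqrt(-42915) = I*sqrt(42915)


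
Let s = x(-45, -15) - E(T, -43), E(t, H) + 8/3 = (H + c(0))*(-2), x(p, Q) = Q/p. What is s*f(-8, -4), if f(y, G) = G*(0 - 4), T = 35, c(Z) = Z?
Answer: -1328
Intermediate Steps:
E(t, H) = -8/3 - 2*H (E(t, H) = -8/3 + (H + 0)*(-2) = -8/3 + H*(-2) = -8/3 - 2*H)
f(y, G) = -4*G (f(y, G) = G*(-4) = -4*G)
s = -83 (s = -15/(-45) - (-8/3 - 2*(-43)) = -15*(-1/45) - (-8/3 + 86) = 1/3 - 1*250/3 = 1/3 - 250/3 = -83)
s*f(-8, -4) = -(-332)*(-4) = -83*16 = -1328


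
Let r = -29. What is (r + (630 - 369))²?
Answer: 53824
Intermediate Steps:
(r + (630 - 369))² = (-29 + (630 - 369))² = (-29 + 261)² = 232² = 53824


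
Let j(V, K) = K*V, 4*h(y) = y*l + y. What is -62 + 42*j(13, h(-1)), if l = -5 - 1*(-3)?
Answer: 149/2 ≈ 74.500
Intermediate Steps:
l = -2 (l = -5 + 3 = -2)
h(y) = -y/4 (h(y) = (y*(-2) + y)/4 = (-2*y + y)/4 = (-y)/4 = -y/4)
-62 + 42*j(13, h(-1)) = -62 + 42*(-¼*(-1)*13) = -62 + 42*((¼)*13) = -62 + 42*(13/4) = -62 + 273/2 = 149/2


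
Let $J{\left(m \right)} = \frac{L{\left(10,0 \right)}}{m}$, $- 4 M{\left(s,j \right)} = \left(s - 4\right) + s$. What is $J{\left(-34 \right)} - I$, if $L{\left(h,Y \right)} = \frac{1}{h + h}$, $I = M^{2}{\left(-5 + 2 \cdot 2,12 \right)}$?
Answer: $- \frac{1531}{680} \approx -2.2515$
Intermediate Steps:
$M{\left(s,j \right)} = 1 - \frac{s}{2}$ ($M{\left(s,j \right)} = - \frac{\left(s - 4\right) + s}{4} = - \frac{\left(-4 + s\right) + s}{4} = - \frac{-4 + 2 s}{4} = 1 - \frac{s}{2}$)
$I = \frac{9}{4}$ ($I = \left(1 - \frac{-5 + 2 \cdot 2}{2}\right)^{2} = \left(1 - \frac{-5 + 4}{2}\right)^{2} = \left(1 - - \frac{1}{2}\right)^{2} = \left(1 + \frac{1}{2}\right)^{2} = \left(\frac{3}{2}\right)^{2} = \frac{9}{4} \approx 2.25$)
$L{\left(h,Y \right)} = \frac{1}{2 h}$
$J{\left(m \right)} = \frac{1}{20 m}$ ($J{\left(m \right)} = \frac{\frac{1}{2} \cdot \frac{1}{10}}{m} = \frac{1}{20 m}$)
$J{\left(-34 \right)} - I = \frac{1}{20 \left(-34\right)} - \frac{9}{4} = \frac{1}{20} \left(- \frac{1}{34}\right) - \frac{9}{4} = - \frac{1}{680} - \frac{9}{4} = - \frac{1531}{680}$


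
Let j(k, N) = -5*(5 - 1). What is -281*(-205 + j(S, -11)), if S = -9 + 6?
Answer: 63225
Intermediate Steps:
S = -3
j(k, N) = -20 (j(k, N) = -5*4 = -20)
-281*(-205 + j(S, -11)) = -281*(-205 - 20) = -281*(-225) = 63225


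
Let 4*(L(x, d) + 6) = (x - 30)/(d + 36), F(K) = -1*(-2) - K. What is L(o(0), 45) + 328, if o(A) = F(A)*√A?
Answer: 17383/54 ≈ 321.91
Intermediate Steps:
F(K) = 2 - K
o(A) = √A*(2 - A) (o(A) = (2 - A)*√A = √A*(2 - A))
L(x, d) = -6 + (-30 + x)/(4*(36 + d)) (L(x, d) = -6 + ((x - 30)/(d + 36))/4 = -6 + ((-30 + x)/(36 + d))/4 = -6 + (-30 + x)/(4*(36 + d)))
L(o(0), 45) + 328 = (-894 + √0*(2 - 1*0) - 24*45)/(4*(36 + 45)) + 328 = (¼)*(-894 + 0*(2 + 0) - 1080)/81 + 328 = (¼)*(1/81)*(-894 + 0*2 - 1080) + 328 = (¼)*(1/81)*(-894 + 0 - 1080) + 328 = (¼)*(1/81)*(-1974) + 328 = -329/54 + 328 = 17383/54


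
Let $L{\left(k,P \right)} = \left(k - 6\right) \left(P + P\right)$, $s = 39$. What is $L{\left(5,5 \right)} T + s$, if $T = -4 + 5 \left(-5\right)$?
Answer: $329$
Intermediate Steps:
$L{\left(k,P \right)} = 2 P \left(-6 + k\right)$ ($L{\left(k,P \right)} = \left(-6 + k\right) 2 P = 2 P \left(-6 + k\right)$)
$T = -29$ ($T = -4 - 25 = -29$)
$L{\left(5,5 \right)} T + s = 2 \cdot 5 \left(-6 + 5\right) \left(-29\right) + 39 = 2 \cdot 5 \left(-1\right) \left(-29\right) + 39 = \left(-10\right) \left(-29\right) + 39 = 290 + 39 = 329$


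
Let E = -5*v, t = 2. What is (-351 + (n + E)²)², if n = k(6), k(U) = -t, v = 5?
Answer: 142884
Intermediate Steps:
k(U) = -2 (k(U) = -1*2 = -2)
E = -25 (E = -5*5 = -25)
n = -2
(-351 + (n + E)²)² = (-351 + (-2 - 25)²)² = (-351 + (-27)²)² = (-351 + 729)² = 378² = 142884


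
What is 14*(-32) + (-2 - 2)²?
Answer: -432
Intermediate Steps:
14*(-32) + (-2 - 2)² = -448 + (-4)² = -448 + 16 = -432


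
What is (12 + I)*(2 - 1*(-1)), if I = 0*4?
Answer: 36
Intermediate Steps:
I = 0
(12 + I)*(2 - 1*(-1)) = (12 + 0)*(2 - 1*(-1)) = 12*(2 + 1) = 12*3 = 36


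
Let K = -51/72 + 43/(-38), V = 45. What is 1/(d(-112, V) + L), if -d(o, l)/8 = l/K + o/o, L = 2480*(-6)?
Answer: -839/12326872 ≈ -6.8063e-5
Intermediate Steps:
K = -839/456 (K = -51*1/72 + 43*(-1/38) = -17/24 - 43/38 = -839/456 ≈ -1.8399)
L = -14880
d(o, l) = -8 + 3648*l/839 (d(o, l) = -8*(l/(-839/456) + o/o) = -8*(l*(-456/839) + 1) = -8*(-456*l/839 + 1) = -8*(1 - 456*l/839) = -8 + 3648*l/839)
1/(d(-112, V) + L) = 1/((-8 + (3648/839)*45) - 14880) = 1/((-8 + 164160/839) - 14880) = 1/(157448/839 - 14880) = 1/(-12326872/839) = -839/12326872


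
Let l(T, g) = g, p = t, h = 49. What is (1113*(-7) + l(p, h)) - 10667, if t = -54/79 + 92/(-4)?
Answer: -18409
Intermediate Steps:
t = -1871/79 (t = -54*1/79 + 92*(-¼) = -54/79 - 23 = -1871/79 ≈ -23.684)
p = -1871/79 ≈ -23.684
(1113*(-7) + l(p, h)) - 10667 = (1113*(-7) + 49) - 10667 = (-7791 + 49) - 10667 = -7742 - 10667 = -18409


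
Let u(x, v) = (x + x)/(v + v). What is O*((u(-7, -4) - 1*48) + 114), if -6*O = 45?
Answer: -4065/8 ≈ -508.13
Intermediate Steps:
O = -15/2 (O = -⅙*45 = -15/2 ≈ -7.5000)
u(x, v) = x/v (u(x, v) = (2*x)/((2*v)) = (2*x)*(1/(2*v)) = x/v)
O*((u(-7, -4) - 1*48) + 114) = -15*((-7/(-4) - 1*48) + 114)/2 = -15*((-7*(-¼) - 48) + 114)/2 = -15*((7/4 - 48) + 114)/2 = -15*(-185/4 + 114)/2 = -15/2*271/4 = -4065/8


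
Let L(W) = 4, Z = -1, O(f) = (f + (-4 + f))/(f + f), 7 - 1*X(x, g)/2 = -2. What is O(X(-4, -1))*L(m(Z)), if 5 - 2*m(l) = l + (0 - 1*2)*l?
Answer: 32/9 ≈ 3.5556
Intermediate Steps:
X(x, g) = 18 (X(x, g) = 14 - 2*(-2) = 14 + 4 = 18)
O(f) = (-4 + 2*f)/(2*f) (O(f) = (-4 + 2*f)/((2*f)) = (-4 + 2*f)*(1/(2*f)) = (-4 + 2*f)/(2*f))
m(l) = 5/2 + l/2 (m(l) = 5/2 - (l + (0 - 1*2)*l)/2 = 5/2 - (l + (0 - 2)*l)/2 = 5/2 - (l - 2*l)/2 = 5/2 - (-1)*l/2 = 5/2 + l/2)
O(X(-4, -1))*L(m(Z)) = ((-2 + 18)/18)*4 = ((1/18)*16)*4 = (8/9)*4 = 32/9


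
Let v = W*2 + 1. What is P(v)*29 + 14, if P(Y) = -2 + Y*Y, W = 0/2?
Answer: -15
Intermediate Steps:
W = 0 (W = 0*(½) = 0)
v = 1 (v = 0*2 + 1 = 0 + 1 = 1)
P(Y) = -2 + Y²
P(v)*29 + 14 = (-2 + 1²)*29 + 14 = (-2 + 1)*29 + 14 = -1*29 + 14 = -29 + 14 = -15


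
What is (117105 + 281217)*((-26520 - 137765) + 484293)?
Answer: 127466226576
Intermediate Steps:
(117105 + 281217)*((-26520 - 137765) + 484293) = 398322*(-164285 + 484293) = 398322*320008 = 127466226576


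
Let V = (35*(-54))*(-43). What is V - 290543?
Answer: -209273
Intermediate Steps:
V = 81270 (V = -1890*(-43) = 81270)
V - 290543 = 81270 - 290543 = -209273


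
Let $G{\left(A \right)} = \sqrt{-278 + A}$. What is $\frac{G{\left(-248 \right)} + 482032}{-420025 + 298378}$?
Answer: $- \frac{482032}{121647} - \frac{i \sqrt{526}}{121647} \approx -3.9625 - 0.00018853 i$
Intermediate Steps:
$\frac{G{\left(-248 \right)} + 482032}{-420025 + 298378} = \frac{\sqrt{-278 - 248} + 482032}{-420025 + 298378} = \frac{\sqrt{-526} + 482032}{-121647} = \left(i \sqrt{526} + 482032\right) \left(- \frac{1}{121647}\right) = \left(482032 + i \sqrt{526}\right) \left(- \frac{1}{121647}\right) = - \frac{482032}{121647} - \frac{i \sqrt{526}}{121647}$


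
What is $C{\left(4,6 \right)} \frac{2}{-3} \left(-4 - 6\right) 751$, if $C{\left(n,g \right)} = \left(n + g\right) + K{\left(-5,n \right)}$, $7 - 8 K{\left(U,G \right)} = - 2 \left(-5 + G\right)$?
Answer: $\frac{319175}{6} \approx 53196.0$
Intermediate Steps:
$K{\left(U,G \right)} = - \frac{3}{8} + \frac{G}{4}$ ($K{\left(U,G \right)} = \frac{7}{8} - \frac{\left(-2\right) \left(-5 + G\right)}{8} = \frac{7}{8} - \frac{10 - 2 G}{8} = \frac{7}{8} + \left(- \frac{5}{4} + \frac{G}{4}\right) = - \frac{3}{8} + \frac{G}{4}$)
$C{\left(n,g \right)} = - \frac{3}{8} + g + \frac{5 n}{4}$ ($C{\left(n,g \right)} = \left(n + g\right) + \left(- \frac{3}{8} + \frac{n}{4}\right) = \left(g + n\right) + \left(- \frac{3}{8} + \frac{n}{4}\right) = - \frac{3}{8} + g + \frac{5 n}{4}$)
$C{\left(4,6 \right)} \frac{2}{-3} \left(-4 - 6\right) 751 = \left(- \frac{3}{8} + 6 + \frac{5}{4} \cdot 4\right) \frac{2}{-3} \left(-4 - 6\right) 751 = \left(- \frac{3}{8} + 6 + 5\right) 2 \left(- \frac{1}{3}\right) \left(-4 - 6\right) 751 = \frac{85}{8} \left(- \frac{2}{3}\right) \left(-10\right) 751 = \left(- \frac{85}{12}\right) \left(-10\right) 751 = \frac{425}{6} \cdot 751 = \frac{319175}{6}$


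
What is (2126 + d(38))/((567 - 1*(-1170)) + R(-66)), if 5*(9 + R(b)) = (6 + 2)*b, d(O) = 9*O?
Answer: 3085/2028 ≈ 1.5212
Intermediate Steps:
R(b) = -9 + 8*b/5 (R(b) = -9 + ((6 + 2)*b)/5 = -9 + (8*b)/5 = -9 + 8*b/5)
(2126 + d(38))/((567 - 1*(-1170)) + R(-66)) = (2126 + 9*38)/((567 - 1*(-1170)) + (-9 + (8/5)*(-66))) = (2126 + 342)/((567 + 1170) + (-9 - 528/5)) = 2468/(1737 - 573/5) = 2468/(8112/5) = 2468*(5/8112) = 3085/2028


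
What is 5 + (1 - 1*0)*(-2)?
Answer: 3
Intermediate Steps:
5 + (1 - 1*0)*(-2) = 5 + (1 + 0)*(-2) = 5 + 1*(-2) = 5 - 2 = 3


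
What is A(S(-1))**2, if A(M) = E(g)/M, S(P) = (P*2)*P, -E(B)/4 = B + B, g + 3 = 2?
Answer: 16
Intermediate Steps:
g = -1 (g = -3 + 2 = -1)
E(B) = -8*B (E(B) = -4*(B + B) = -8*B)
S(P) = 2*P**2 (S(P) = (2*P)*P = 2*P**2)
A(M) = 8/M (A(M) = (-8*(-1))/M = 8/M)
A(S(-1))**2 = (8/((2*(-1)**2)))**2 = (8/((2*1)))**2 = (8/2)**2 = (8*(1/2))**2 = 4**2 = 16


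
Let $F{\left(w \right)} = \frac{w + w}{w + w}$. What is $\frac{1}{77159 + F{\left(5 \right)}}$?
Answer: $\frac{1}{77160} \approx 1.296 \cdot 10^{-5}$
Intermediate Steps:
$F{\left(w \right)} = 1$ ($F{\left(w \right)} = \frac{2 w}{2 w} = 2 w \frac{1}{2 w} = 1$)
$\frac{1}{77159 + F{\left(5 \right)}} = \frac{1}{77159 + 1} = \frac{1}{77160}$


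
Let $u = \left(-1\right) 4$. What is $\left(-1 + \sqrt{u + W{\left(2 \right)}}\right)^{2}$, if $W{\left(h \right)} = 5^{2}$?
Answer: $\left(1 - \sqrt{21}\right)^{2} \approx 12.835$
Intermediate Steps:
$W{\left(h \right)} = 25$
$u = -4$
$\left(-1 + \sqrt{u + W{\left(2 \right)}}\right)^{2} = \left(-1 + \sqrt{-4 + 25}\right)^{2} = \left(-1 + \sqrt{21}\right)^{2}$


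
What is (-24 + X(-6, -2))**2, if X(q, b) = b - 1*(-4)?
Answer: 484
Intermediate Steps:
X(q, b) = 4 + b (X(q, b) = b + 4 = 4 + b)
(-24 + X(-6, -2))**2 = (-24 + (4 - 2))**2 = (-24 + 2)**2 = (-22)**2 = 484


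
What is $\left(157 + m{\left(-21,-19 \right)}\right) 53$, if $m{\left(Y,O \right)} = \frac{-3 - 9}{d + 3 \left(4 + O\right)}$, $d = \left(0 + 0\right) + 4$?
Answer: $\frac{341797}{41} \approx 8336.5$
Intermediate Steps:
$d = 4$ ($d = 0 + 4 = 4$)
$m{\left(Y,O \right)} = - \frac{12}{16 + 3 O}$ ($m{\left(Y,O \right)} = \frac{-3 - 9}{4 + 3 \left(4 + O\right)} = - \frac{12}{4 + \left(12 + 3 O\right)} = - \frac{12}{16 + 3 O}$)
$\left(157 + m{\left(-21,-19 \right)}\right) 53 = \left(157 - \frac{12}{16 + 3 \left(-19\right)}\right) 53 = \left(157 - \frac{12}{16 - 57}\right) 53 = \left(157 - \frac{12}{-41}\right) 53 = \left(157 - - \frac{12}{41}\right) 53 = \left(157 + \frac{12}{41}\right) 53 = \frac{6449}{41} \cdot 53 = \frac{341797}{41}$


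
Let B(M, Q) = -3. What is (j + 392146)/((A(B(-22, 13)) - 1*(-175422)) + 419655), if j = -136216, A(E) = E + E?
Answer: 85310/198357 ≈ 0.43008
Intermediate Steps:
A(E) = 2*E
(j + 392146)/((A(B(-22, 13)) - 1*(-175422)) + 419655) = (-136216 + 392146)/((2*(-3) - 1*(-175422)) + 419655) = 255930/((-6 + 175422) + 419655) = 255930/(175416 + 419655) = 255930/595071 = 255930*(1/595071) = 85310/198357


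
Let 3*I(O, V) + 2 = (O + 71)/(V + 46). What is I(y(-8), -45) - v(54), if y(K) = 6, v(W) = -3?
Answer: 28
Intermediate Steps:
I(O, V) = -⅔ + (71 + O)/(3*(46 + V)) (I(O, V) = -⅔ + ((O + 71)/(V + 46))/3 = -⅔ + ((71 + O)/(46 + V))/3 = -⅔ + (71 + O)/(3*(46 + V)))
I(y(-8), -45) - v(54) = (-21 + 6 - 2*(-45))/(3*(46 - 45)) - 1*(-3) = (⅓)*(-21 + 6 + 90)/1 + 3 = (⅓)*1*75 + 3 = 25 + 3 = 28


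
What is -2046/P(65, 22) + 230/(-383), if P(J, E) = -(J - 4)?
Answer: 769588/23363 ≈ 32.940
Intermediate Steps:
P(J, E) = 4 - J (P(J, E) = -(-4 + J) = 4 - J)
-2046/P(65, 22) + 230/(-383) = -2046/(4 - 1*65) + 230/(-383) = -2046/(4 - 65) + 230*(-1/383) = -2046/(-61) - 230/383 = -2046*(-1/61) - 230/383 = 2046/61 - 230/383 = 769588/23363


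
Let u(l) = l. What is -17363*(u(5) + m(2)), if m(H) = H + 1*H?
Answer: -156267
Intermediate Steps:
m(H) = 2*H (m(H) = H + H = 2*H)
-17363*(u(5) + m(2)) = -17363*(5 + 2*2) = -17363*(5 + 4) = -17363*9 = -156267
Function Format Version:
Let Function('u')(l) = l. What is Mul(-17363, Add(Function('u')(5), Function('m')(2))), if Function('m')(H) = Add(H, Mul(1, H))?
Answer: -156267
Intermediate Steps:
Function('m')(H) = Mul(2, H) (Function('m')(H) = Add(H, H) = Mul(2, H))
Mul(-17363, Add(Function('u')(5), Function('m')(2))) = Mul(-17363, Add(5, Mul(2, 2))) = Mul(-17363, Add(5, 4)) = Mul(-17363, 9) = -156267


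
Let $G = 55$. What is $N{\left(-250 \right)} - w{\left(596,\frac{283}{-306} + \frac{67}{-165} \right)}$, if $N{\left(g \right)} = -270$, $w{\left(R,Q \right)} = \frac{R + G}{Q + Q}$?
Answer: $- \frac{569565}{22399} \approx -25.428$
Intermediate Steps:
$w{\left(R,Q \right)} = \frac{55 + R}{2 Q}$ ($w{\left(R,Q \right)} = \frac{R + 55}{Q + Q} = \frac{55 + R}{2 Q}$)
$N{\left(-250 \right)} - w{\left(596,\frac{283}{-306} + \frac{67}{-165} \right)} = -270 - \frac{55 + 596}{2 \left(\frac{283}{-306} + \frac{67}{-165}\right)} = -270 - \frac{1}{2} \frac{1}{283 \left(- \frac{1}{306}\right) + 67 \left(- \frac{1}{165}\right)} 651 = -270 - \frac{1}{2} \frac{1}{- \frac{283}{306} - \frac{67}{165}} \cdot 651 = -270 - \frac{1}{2} \frac{1}{- \frac{22399}{16830}} \cdot 651 = -270 - \frac{1}{2} \left(- \frac{16830}{22399}\right) 651 = -270 - - \frac{5478165}{22399} = -270 + \frac{5478165}{22399} = - \frac{569565}{22399}$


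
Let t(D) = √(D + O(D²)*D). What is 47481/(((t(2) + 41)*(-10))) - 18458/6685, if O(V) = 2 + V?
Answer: -2664304949/22287790 + 47481*√14/16670 ≈ -108.88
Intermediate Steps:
t(D) = √(D + D*(2 + D²)) (t(D) = √(D + (2 + D²)*D) = √(D + D*(2 + D²)))
47481/(((t(2) + 41)*(-10))) - 18458/6685 = 47481/(((√(2*(3 + 2²)) + 41)*(-10))) - 18458/6685 = 47481/(((√(2*(3 + 4)) + 41)*(-10))) - 18458*1/6685 = 47481/(((√(2*7) + 41)*(-10))) - 18458/6685 = 47481/(((√14 + 41)*(-10))) - 18458/6685 = 47481/(((41 + √14)*(-10))) - 18458/6685 = 47481/(-410 - 10*√14) - 18458/6685 = -18458/6685 + 47481/(-410 - 10*√14)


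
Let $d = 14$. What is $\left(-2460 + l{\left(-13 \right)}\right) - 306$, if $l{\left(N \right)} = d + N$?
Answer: $-2765$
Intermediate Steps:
$l{\left(N \right)} = 14 + N$
$\left(-2460 + l{\left(-13 \right)}\right) - 306 = \left(-2460 + \left(14 - 13\right)\right) - 306 = \left(-2460 + 1\right) - 306 = -2459 - 306 = -2765$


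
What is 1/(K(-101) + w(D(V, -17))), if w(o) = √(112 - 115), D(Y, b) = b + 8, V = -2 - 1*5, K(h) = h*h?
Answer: 10201/104060404 - I*√3/104060404 ≈ 9.803e-5 - 1.6645e-8*I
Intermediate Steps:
K(h) = h²
V = -7 (V = -2 - 5 = -7)
D(Y, b) = 8 + b
w(o) = I*√3 (w(o) = √(-3) = I*√3)
1/(K(-101) + w(D(V, -17))) = 1/((-101)² + I*√3) = 1/(10201 + I*√3)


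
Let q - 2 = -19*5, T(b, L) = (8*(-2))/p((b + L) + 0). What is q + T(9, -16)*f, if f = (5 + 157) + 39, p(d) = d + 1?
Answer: 443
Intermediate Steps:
p(d) = 1 + d
T(b, L) = -16/(1 + L + b) (T(b, L) = (8*(-2))/(1 + ((b + L) + 0)) = -16/(1 + ((L + b) + 0)) = -16/(1 + (L + b)) = -16/(1 + L + b))
f = 201 (f = 162 + 39 = 201)
q = -93 (q = 2 - 19*5 = 2 - 95 = -93)
q + T(9, -16)*f = -93 - 16/(1 - 16 + 9)*201 = -93 - 16/(-6)*201 = -93 - 16*(-1/6)*201 = -93 + (8/3)*201 = -93 + 536 = 443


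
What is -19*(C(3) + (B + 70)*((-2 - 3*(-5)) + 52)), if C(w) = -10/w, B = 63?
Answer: -492575/3 ≈ -1.6419e+5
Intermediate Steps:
-19*(C(3) + (B + 70)*((-2 - 3*(-5)) + 52)) = -19*(-10/3 + (63 + 70)*((-2 - 3*(-5)) + 52)) = -19*(-10*1/3 + 133*((-2 + 15) + 52)) = -19*(-10/3 + 133*(13 + 52)) = -19*(-10/3 + 133*65) = -19*(-10/3 + 8645) = -19*25925/3 = -492575/3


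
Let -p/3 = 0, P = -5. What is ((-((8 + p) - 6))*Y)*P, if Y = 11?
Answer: 110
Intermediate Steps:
p = 0 (p = -3*0 = 0)
((-((8 + p) - 6))*Y)*P = (-((8 + 0) - 6)*11)*(-5) = (-(8 - 6)*11)*(-5) = (-1*2*11)*(-5) = -2*11*(-5) = -22*(-5) = 110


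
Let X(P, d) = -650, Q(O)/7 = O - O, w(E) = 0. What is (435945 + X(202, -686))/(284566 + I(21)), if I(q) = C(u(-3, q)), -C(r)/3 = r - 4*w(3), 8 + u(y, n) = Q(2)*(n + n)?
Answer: 87059/56918 ≈ 1.5296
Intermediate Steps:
Q(O) = 0 (Q(O) = 7*(O - O) = 7*0 = 0)
u(y, n) = -8 (u(y, n) = -8 + 0*(n + n) = -8 + 0*(2*n) = -8 + 0 = -8)
C(r) = -3*r (C(r) = -3*(r - 4*0) = -3*(r + 0) = -3*r)
I(q) = 24 (I(q) = -3*(-8) = 24)
(435945 + X(202, -686))/(284566 + I(21)) = (435945 - 650)/(284566 + 24) = 435295/284590 = 435295*(1/284590) = 87059/56918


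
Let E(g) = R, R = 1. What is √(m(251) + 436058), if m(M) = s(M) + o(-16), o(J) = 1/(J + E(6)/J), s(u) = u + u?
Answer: 8*√450536677/257 ≈ 660.73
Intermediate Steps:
E(g) = 1
s(u) = 2*u
o(J) = 1/(J + 1/J)
m(M) = -16/257 + 2*M (m(M) = 2*M - 16/(1 + (-16)²) = 2*M - 16/(1 + 256) = 2*M - 16/257 = -16/257 + 2*M)
√(m(251) + 436058) = √((-16/257 + 2*251) + 436058) = √((-16/257 + 502) + 436058) = √(128998/257 + 436058) = √(112195904/257) = 8*√450536677/257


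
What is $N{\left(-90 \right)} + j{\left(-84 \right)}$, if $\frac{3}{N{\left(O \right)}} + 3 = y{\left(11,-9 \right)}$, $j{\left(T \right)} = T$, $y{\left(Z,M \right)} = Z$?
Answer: $- \frac{669}{8} \approx -83.625$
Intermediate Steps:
$N{\left(O \right)} = \frac{3}{8}$ ($N{\left(O \right)} = \frac{3}{-3 + 11} = \frac{3}{8}$)
$N{\left(-90 \right)} + j{\left(-84 \right)} = \frac{3}{8} - 84 = - \frac{669}{8}$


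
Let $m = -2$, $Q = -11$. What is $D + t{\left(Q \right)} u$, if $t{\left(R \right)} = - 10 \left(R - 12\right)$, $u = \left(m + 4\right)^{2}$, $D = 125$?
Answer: $1045$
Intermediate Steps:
$u = 4$ ($u = \left(-2 + 4\right)^{2} = 2^{2} = 4$)
$t{\left(R \right)} = 120 - 10 R$ ($t{\left(R \right)} = - 10 \left(-12 + R\right) = 120 - 10 R$)
$D + t{\left(Q \right)} u = 125 + \left(120 - -110\right) 4 = 125 + \left(120 + 110\right) 4 = 125 + 230 \cdot 4 = 125 + 920 = 1045$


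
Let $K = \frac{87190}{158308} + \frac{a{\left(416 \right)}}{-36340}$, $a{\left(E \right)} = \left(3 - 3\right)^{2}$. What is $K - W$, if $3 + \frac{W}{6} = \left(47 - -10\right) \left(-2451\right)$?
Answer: $\frac{66351675635}{79154} \approx 8.3826 \cdot 10^{5}$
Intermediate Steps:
$W = -838260$ ($W = -18 + 6 \left(47 - -10\right) \left(-2451\right) = -18 + 6 \left(47 + 10\right) \left(-2451\right) = -18 + 6 \cdot 57 \left(-2451\right) = -18 + 6 \left(-139707\right) = -18 - 838242 = -838260$)
$a{\left(E \right)} = 0$ ($a{\left(E \right)} = 0^{2} = 0$)
$K = \frac{43595}{79154}$ ($K = \frac{87190}{158308} + \frac{0}{-36340} = 87190 \cdot \frac{1}{158308} + 0 \left(- \frac{1}{36340}\right) = \frac{43595}{79154} + 0 = \frac{43595}{79154} \approx 0.55076$)
$K - W = \frac{43595}{79154} - -838260 = \frac{43595}{79154} + 838260 = \frac{66351675635}{79154}$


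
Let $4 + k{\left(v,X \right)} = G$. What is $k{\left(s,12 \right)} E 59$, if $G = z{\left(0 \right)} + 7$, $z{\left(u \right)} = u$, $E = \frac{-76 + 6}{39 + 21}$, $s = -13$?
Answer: $- \frac{413}{2} \approx -206.5$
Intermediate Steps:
$E = - \frac{7}{6}$ ($E = - \frac{70}{60} = \left(-70\right) \frac{1}{60} = - \frac{7}{6} \approx -1.1667$)
$G = 7$ ($G = 0 + 7 = 7$)
$k{\left(v,X \right)} = 3$ ($k{\left(v,X \right)} = -4 + 7 = 3$)
$k{\left(s,12 \right)} E 59 = 3 \left(- \frac{7}{6}\right) 59 = \left(- \frac{7}{2}\right) 59 = - \frac{413}{2}$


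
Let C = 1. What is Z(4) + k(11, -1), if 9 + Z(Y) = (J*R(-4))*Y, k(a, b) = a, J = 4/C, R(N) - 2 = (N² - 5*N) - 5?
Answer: 530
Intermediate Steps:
R(N) = -3 + N² - 5*N (R(N) = 2 + ((N² - 5*N) - 5) = 2 + (-5 + N² - 5*N) = -3 + N² - 5*N)
J = 4 (J = 4/1 = 4*1 = 4)
Z(Y) = -9 + 132*Y (Z(Y) = -9 + (4*(-3 + (-4)² - 5*(-4)))*Y = -9 + (4*(-3 + 16 + 20))*Y = -9 + (4*33)*Y = -9 + 132*Y)
Z(4) + k(11, -1) = (-9 + 132*4) + 11 = (-9 + 528) + 11 = 519 + 11 = 530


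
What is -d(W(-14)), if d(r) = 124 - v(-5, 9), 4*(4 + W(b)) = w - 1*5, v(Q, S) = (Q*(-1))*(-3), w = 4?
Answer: -139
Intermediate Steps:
v(Q, S) = 3*Q (v(Q, S) = -Q*(-3) = 3*Q)
W(b) = -17/4 (W(b) = -4 + (4 - 1*5)/4 = -4 + (4 - 5)/4 = -4 + (1/4)*(-1) = -4 - 1/4 = -17/4)
d(r) = 139 (d(r) = 124 - 3*(-5) = 124 - 1*(-15) = 124 + 15 = 139)
-d(W(-14)) = -1*139 = -139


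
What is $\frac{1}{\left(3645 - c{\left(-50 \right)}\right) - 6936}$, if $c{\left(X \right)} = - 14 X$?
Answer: $- \frac{1}{3991} \approx -0.00025056$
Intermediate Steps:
$\frac{1}{\left(3645 - c{\left(-50 \right)}\right) - 6936} = \frac{1}{\left(3645 - \left(-14\right) \left(-50\right)\right) - 6936} = \frac{1}{\left(3645 - 700\right) - 6936} = \frac{1}{2945 - 6936} = \frac{1}{-3991} = - \frac{1}{3991}$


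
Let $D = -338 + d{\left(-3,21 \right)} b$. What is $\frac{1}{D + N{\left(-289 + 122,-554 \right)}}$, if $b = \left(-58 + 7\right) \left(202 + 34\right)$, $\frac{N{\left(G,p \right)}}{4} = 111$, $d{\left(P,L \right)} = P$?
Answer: $\frac{1}{36214} \approx 2.7614 \cdot 10^{-5}$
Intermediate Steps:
$N{\left(G,p \right)} = 444$ ($N{\left(G,p \right)} = 4 \cdot 111 = 444$)
$b = -12036$ ($b = \left(-51\right) 236 = -12036$)
$D = 35770$ ($D = -338 - -36108 = -338 + 36108 = 35770$)
$\frac{1}{D + N{\left(-289 + 122,-554 \right)}} = \frac{1}{35770 + 444} = \frac{1}{36214}$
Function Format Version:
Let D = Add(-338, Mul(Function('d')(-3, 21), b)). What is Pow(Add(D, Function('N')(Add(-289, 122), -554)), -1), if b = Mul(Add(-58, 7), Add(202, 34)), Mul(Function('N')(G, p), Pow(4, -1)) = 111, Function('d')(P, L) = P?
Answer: Rational(1, 36214) ≈ 2.7614e-5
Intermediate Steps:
Function('N')(G, p) = 444 (Function('N')(G, p) = Mul(4, 111) = 444)
b = -12036 (b = Mul(-51, 236) = -12036)
D = 35770 (D = Add(-338, Mul(-3, -12036)) = Add(-338, 36108) = 35770)
Pow(Add(D, Function('N')(Add(-289, 122), -554)), -1) = Pow(Add(35770, 444), -1) = Pow(36214, -1) = Rational(1, 36214)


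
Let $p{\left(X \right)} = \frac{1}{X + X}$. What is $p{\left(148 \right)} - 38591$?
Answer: $- \frac{11422935}{296} \approx -38591.0$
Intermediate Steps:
$p{\left(X \right)} = \frac{1}{2 X}$
$p{\left(148 \right)} - 38591 = \frac{1}{2 \cdot 148} - 38591 = \frac{1}{2} \cdot \frac{1}{148} - 38591 = \frac{1}{296} - 38591 = - \frac{11422935}{296}$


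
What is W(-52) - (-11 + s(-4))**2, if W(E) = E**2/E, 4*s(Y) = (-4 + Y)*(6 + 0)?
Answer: -581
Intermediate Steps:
s(Y) = -6 + 3*Y/2 (s(Y) = ((-4 + Y)*(6 + 0))/4 = ((-4 + Y)*6)/4 = (-24 + 6*Y)/4 = -6 + 3*Y/2)
W(E) = E
W(-52) - (-11 + s(-4))**2 = -52 - (-11 + (-6 + (3/2)*(-4)))**2 = -52 - (-11 + (-6 - 6))**2 = -52 - (-11 - 12)**2 = -52 - 1*(-23)**2 = -52 - 1*529 = -52 - 529 = -581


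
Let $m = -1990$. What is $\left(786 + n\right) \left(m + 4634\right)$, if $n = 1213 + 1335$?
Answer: $8815096$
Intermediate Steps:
$n = 2548$
$\left(786 + n\right) \left(m + 4634\right) = \left(786 + 2548\right) \left(-1990 + 4634\right) = 3334 \cdot 2644 = 8815096$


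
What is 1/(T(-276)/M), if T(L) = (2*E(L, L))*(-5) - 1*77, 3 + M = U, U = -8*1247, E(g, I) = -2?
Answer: 9979/57 ≈ 175.07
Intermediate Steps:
U = -9976
M = -9979 (M = -3 - 9976 = -9979)
T(L) = -57 (T(L) = (2*(-2))*(-5) - 1*77 = -4*(-5) - 77 = 20 - 77 = -57)
1/(T(-276)/M) = 1/(-57/(-9979)) = 1/(-57*(-1/9979)) = 1/(57/9979) = 9979/57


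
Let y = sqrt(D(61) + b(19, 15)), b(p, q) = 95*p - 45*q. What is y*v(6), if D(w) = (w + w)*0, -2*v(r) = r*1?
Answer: -3*sqrt(1130) ≈ -100.85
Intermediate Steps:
v(r) = -r/2
D(w) = 0 (D(w) = (2*w)*0 = 0)
b(p, q) = -45*q + 95*p
y = sqrt(1130) (y = sqrt(0 + (-45*15 + 95*19)) = sqrt(0 + (-675 + 1805)) = sqrt(0 + 1130) = sqrt(1130) ≈ 33.615)
y*v(6) = sqrt(1130)*(-1/2*6) = sqrt(1130)*(-3) = -3*sqrt(1130)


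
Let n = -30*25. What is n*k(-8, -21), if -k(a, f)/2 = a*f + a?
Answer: 240000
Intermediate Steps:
k(a, f) = -2*a - 2*a*f (k(a, f) = -2*(a*f + a) = -2*(a + a*f) = -2*a - 2*a*f)
n = -750
n*k(-8, -21) = -(-1500)*(-8)*(1 - 21) = -(-1500)*(-8)*(-20) = -750*(-320) = 240000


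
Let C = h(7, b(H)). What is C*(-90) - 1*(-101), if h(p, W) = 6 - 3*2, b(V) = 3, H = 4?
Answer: 101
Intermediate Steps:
h(p, W) = 0 (h(p, W) = 6 - 6 = 0)
C = 0
C*(-90) - 1*(-101) = 0*(-90) - 1*(-101) = 0 + 101 = 101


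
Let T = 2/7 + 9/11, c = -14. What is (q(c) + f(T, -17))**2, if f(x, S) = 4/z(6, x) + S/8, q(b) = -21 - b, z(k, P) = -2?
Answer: 7921/64 ≈ 123.77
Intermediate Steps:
T = 85/77 (T = 2*(1/7) + 9*(1/11) = 2/7 + 9/11 = 85/77 ≈ 1.1039)
f(x, S) = -2 + S/8 (f(x, S) = 4/(-2) + S/8 = 4*(-1/2) + S*(1/8) = -2 + S/8)
(q(c) + f(T, -17))**2 = ((-21 - 1*(-14)) + (-2 + (1/8)*(-17)))**2 = ((-21 + 14) + (-2 - 17/8))**2 = (-7 - 33/8)**2 = (-89/8)**2 = 7921/64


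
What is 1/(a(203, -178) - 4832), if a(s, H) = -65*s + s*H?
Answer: -1/54161 ≈ -1.8463e-5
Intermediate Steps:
a(s, H) = -65*s + H*s
1/(a(203, -178) - 4832) = 1/(203*(-65 - 178) - 4832) = 1/(203*(-243) - 4832) = 1/(-49329 - 4832) = 1/(-54161) = -1/54161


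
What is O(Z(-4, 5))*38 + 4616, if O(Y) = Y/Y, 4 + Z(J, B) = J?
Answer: 4654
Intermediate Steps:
Z(J, B) = -4 + J
O(Y) = 1
O(Z(-4, 5))*38 + 4616 = 1*38 + 4616 = 38 + 4616 = 4654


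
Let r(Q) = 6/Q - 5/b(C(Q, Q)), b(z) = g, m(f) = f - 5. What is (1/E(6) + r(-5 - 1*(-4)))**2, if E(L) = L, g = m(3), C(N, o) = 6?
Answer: 100/9 ≈ 11.111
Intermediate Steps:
m(f) = -5 + f
g = -2 (g = -5 + 3 = -2)
b(z) = -2
r(Q) = 5/2 + 6/Q (r(Q) = 6/Q - 5/(-2) = 6/Q - 5*(-1/2) = 6/Q + 5/2 = 5/2 + 6/Q)
(1/E(6) + r(-5 - 1*(-4)))**2 = (1/6 + (5/2 + 6/(-5 - 1*(-4))))**2 = (1/6 + (5/2 + 6/(-5 + 4)))**2 = (1/6 + (5/2 + 6/(-1)))**2 = (1/6 + (5/2 + 6*(-1)))**2 = (1/6 + (5/2 - 6))**2 = (1/6 - 7/2)**2 = (-10/3)**2 = 100/9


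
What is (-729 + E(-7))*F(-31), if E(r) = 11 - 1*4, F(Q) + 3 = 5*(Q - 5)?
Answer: 132126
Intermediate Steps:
F(Q) = -28 + 5*Q (F(Q) = -3 + 5*(Q - 5) = -3 + 5*(-5 + Q) = -3 + (-25 + 5*Q) = -28 + 5*Q)
E(r) = 7 (E(r) = 11 - 4 = 7)
(-729 + E(-7))*F(-31) = (-729 + 7)*(-28 + 5*(-31)) = -722*(-28 - 155) = -722*(-183) = 132126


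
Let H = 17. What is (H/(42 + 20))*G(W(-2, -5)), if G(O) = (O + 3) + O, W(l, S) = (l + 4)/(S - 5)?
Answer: 221/310 ≈ 0.71290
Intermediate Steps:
W(l, S) = (4 + l)/(-5 + S)
G(O) = 3 + 2*O (G(O) = (3 + O) + O = 3 + 2*O)
(H/(42 + 20))*G(W(-2, -5)) = (17/(42 + 20))*(3 + 2*((4 - 2)/(-5 - 5))) = (17/62)*(3 + 2*(2/(-10))) = ((1/62)*17)*(3 + 2*(-⅒*2)) = 17*(3 + 2*(-⅕))/62 = 17*(3 - ⅖)/62 = (17/62)*(13/5) = 221/310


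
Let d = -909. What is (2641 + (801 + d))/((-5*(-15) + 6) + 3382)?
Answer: 2533/3463 ≈ 0.73145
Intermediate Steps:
(2641 + (801 + d))/((-5*(-15) + 6) + 3382) = (2641 + (801 - 909))/((-5*(-15) + 6) + 3382) = (2641 - 108)/((75 + 6) + 3382) = 2533/(81 + 3382) = 2533/3463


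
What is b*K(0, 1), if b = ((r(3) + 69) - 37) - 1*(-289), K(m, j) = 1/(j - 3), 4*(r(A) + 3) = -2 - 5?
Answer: -1265/8 ≈ -158.13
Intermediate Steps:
r(A) = -19/4 (r(A) = -3 + (-2 - 5)/4 = -3 + (¼)*(-7) = -3 - 7/4 = -19/4)
K(m, j) = 1/(-3 + j)
b = 1265/4 (b = ((-19/4 + 69) - 37) - 1*(-289) = (257/4 - 37) + 289 = 109/4 + 289 = 1265/4 ≈ 316.25)
b*K(0, 1) = 1265/(4*(-3 + 1)) = (1265/4)/(-2) = (1265/4)*(-½) = -1265/8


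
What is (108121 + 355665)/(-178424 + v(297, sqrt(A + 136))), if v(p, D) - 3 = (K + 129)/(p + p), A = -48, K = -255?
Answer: -7652469/2943950 ≈ -2.5994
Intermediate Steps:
v(p, D) = 3 - 63/p (v(p, D) = 3 + (-255 + 129)/(p + p) = 3 - 126*1/(2*p) = 3 - 63/p)
(108121 + 355665)/(-178424 + v(297, sqrt(A + 136))) = (108121 + 355665)/(-178424 + (3 - 63/297)) = 463786/(-178424 + (3 - 63*1/297)) = 463786/(-178424 + (3 - 7/33)) = 463786/(-178424 + 92/33) = 463786/(-5887900/33) = 463786*(-33/5887900) = -7652469/2943950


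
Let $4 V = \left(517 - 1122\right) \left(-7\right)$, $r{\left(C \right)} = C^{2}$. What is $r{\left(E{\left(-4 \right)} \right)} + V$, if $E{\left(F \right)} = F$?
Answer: $\frac{4299}{4} \approx 1074.8$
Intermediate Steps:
$V = \frac{4235}{4}$ ($V = \frac{\left(517 - 1122\right) \left(-7\right)}{4} = \frac{\left(-605\right) \left(-7\right)}{4} = \frac{1}{4} \cdot 4235 = \frac{4235}{4} \approx 1058.8$)
$r{\left(E{\left(-4 \right)} \right)} + V = \left(-4\right)^{2} + \frac{4235}{4} = 16 + \frac{4235}{4} = \frac{4299}{4}$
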